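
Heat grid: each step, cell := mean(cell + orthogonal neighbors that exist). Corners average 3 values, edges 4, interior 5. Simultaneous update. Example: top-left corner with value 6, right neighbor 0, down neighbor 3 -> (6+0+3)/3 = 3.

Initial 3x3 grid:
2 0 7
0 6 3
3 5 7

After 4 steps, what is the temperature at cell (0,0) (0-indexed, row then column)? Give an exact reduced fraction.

Step 1: cell (0,0) = 2/3
Step 2: cell (0,0) = 43/18
Step 3: cell (0,0) = 2609/1080
Step 4: cell (0,0) = 190363/64800
Full grid after step 4:
  190363/64800 927539/288000 248963/64800
  2618117/864000 666127/180000 3476117/864000
  113519/32400 3318367/864000 47473/10800

Answer: 190363/64800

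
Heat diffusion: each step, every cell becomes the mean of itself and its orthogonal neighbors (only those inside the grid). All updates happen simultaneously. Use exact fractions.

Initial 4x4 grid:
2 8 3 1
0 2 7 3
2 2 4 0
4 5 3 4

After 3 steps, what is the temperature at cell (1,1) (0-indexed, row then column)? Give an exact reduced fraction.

Step 1: cell (1,1) = 19/5
Step 2: cell (1,1) = 317/100
Step 3: cell (1,1) = 4949/1500
Full grid after step 3:
  1697/540 6119/1800 6527/1800 443/135
  2527/900 4949/1500 1256/375 709/225
  511/180 4711/1500 2419/750 271/90
  329/108 583/180 593/180 407/135

Answer: 4949/1500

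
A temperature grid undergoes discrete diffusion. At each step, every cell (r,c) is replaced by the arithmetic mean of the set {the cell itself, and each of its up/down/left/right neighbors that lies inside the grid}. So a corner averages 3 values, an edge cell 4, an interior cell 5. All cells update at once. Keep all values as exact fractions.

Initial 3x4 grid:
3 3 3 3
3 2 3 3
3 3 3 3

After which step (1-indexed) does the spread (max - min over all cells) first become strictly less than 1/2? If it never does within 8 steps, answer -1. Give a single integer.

Step 1: max=3, min=11/4, spread=1/4
  -> spread < 1/2 first at step 1
Step 2: max=3, min=277/100, spread=23/100
Step 3: max=1187/400, min=13589/4800, spread=131/960
Step 4: max=21209/7200, min=123049/43200, spread=841/8640
Step 5: max=4226627/1440000, min=49297949/17280000, spread=56863/691200
Step 6: max=37890457/12960000, min=445025659/155520000, spread=386393/6220800
Step 7: max=15131641187/5184000000, min=178230276869/62208000000, spread=26795339/497664000
Step 8: max=906033850333/311040000000, min=10713624285871/3732480000000, spread=254051069/5971968000

Answer: 1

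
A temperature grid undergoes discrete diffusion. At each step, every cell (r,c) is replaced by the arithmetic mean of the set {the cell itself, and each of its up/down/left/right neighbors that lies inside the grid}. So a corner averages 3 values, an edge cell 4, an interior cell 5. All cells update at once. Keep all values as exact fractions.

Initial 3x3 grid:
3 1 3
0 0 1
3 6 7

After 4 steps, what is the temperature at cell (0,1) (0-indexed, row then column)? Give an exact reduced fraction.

Answer: 63887/32000

Derivation:
Step 1: cell (0,1) = 7/4
Step 2: cell (0,1) = 127/80
Step 3: cell (0,1) = 8989/4800
Step 4: cell (0,1) = 63887/32000
Full grid after step 4:
  244747/129600 63887/32000 144511/64800
  951787/432000 109261/45000 2253449/864000
  56687/21600 613081/216000 390797/129600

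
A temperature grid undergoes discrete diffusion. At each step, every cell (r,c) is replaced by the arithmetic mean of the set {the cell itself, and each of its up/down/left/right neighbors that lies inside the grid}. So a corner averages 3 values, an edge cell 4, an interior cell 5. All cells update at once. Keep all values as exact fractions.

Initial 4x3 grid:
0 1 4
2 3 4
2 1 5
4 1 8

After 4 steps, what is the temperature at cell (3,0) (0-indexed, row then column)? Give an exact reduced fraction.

Answer: 181241/64800

Derivation:
Step 1: cell (3,0) = 7/3
Step 2: cell (3,0) = 97/36
Step 3: cell (3,0) = 2917/1080
Step 4: cell (3,0) = 181241/64800
Full grid after step 4:
  10973/5400 170189/72000 3319/1200
  78977/36000 19459/7500 109727/36000
  271891/108000 177697/60000 365891/108000
  181241/64800 457433/144000 230791/64800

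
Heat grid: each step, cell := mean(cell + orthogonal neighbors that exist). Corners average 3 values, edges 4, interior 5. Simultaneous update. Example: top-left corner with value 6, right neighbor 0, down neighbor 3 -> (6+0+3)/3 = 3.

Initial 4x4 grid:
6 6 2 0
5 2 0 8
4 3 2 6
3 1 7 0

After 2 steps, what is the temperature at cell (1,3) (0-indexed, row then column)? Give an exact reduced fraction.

Answer: 409/120

Derivation:
Step 1: cell (1,3) = 7/2
Step 2: cell (1,3) = 409/120
Full grid after step 2:
  167/36 223/60 91/30 53/18
  253/60 333/100 151/50 409/120
  49/15 329/100 153/50 463/120
  119/36 83/30 209/60 65/18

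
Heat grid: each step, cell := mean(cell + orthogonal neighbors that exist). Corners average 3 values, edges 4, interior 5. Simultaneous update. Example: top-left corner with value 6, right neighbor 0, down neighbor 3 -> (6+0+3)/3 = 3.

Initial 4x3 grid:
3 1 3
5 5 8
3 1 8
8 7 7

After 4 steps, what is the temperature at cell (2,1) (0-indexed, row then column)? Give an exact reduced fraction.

Step 1: cell (2,1) = 24/5
Step 2: cell (2,1) = 124/25
Step 3: cell (2,1) = 3913/750
Step 4: cell (2,1) = 1836421/360000
Full grid after step 4:
  82781/21600 144311/36000 5891/1350
  299867/72000 89697/20000 172121/36000
  348427/72000 1836421/360000 590203/108000
  75499/14400 4827809/864000 750241/129600

Answer: 1836421/360000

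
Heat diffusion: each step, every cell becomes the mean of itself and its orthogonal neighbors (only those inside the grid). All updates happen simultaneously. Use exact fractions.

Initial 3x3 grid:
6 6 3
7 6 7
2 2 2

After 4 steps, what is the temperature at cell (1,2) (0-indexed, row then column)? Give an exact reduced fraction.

Answer: 224753/48000

Derivation:
Step 1: cell (1,2) = 9/2
Step 2: cell (1,2) = 191/40
Step 3: cell (1,2) = 3649/800
Step 4: cell (1,2) = 224753/48000
Full grid after step 4:
  337181/64800 4479679/864000 645937/129600
  1412393/288000 8869/1875 224753/48000
  577487/129600 945701/216000 276931/64800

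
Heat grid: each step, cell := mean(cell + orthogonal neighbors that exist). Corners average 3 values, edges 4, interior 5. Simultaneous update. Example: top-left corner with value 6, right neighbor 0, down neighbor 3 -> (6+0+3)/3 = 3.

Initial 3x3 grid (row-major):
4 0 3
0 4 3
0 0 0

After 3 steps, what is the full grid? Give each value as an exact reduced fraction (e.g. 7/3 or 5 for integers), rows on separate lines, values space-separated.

After step 1:
  4/3 11/4 2
  2 7/5 5/2
  0 1 1
After step 2:
  73/36 449/240 29/12
  71/60 193/100 69/40
  1 17/20 3/2
After step 3:
  3659/2160 29683/14400 481/240
  5527/3600 9071/6000 4543/2400
  91/90 33/25 163/120

Answer: 3659/2160 29683/14400 481/240
5527/3600 9071/6000 4543/2400
91/90 33/25 163/120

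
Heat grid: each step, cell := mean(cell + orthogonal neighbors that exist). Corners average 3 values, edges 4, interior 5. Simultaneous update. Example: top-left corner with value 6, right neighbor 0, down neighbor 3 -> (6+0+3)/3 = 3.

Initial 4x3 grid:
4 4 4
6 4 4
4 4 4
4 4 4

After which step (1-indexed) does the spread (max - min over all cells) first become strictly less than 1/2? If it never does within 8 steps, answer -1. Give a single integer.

Answer: 3

Derivation:
Step 1: max=14/3, min=4, spread=2/3
Step 2: max=271/60, min=4, spread=31/60
Step 3: max=2371/540, min=4, spread=211/540
  -> spread < 1/2 first at step 3
Step 4: max=232897/54000, min=3647/900, spread=14077/54000
Step 5: max=2084407/486000, min=219683/54000, spread=5363/24300
Step 6: max=62060809/14580000, min=122869/30000, spread=93859/583200
Step 7: max=3709474481/874800000, min=199736467/48600000, spread=4568723/34992000
Step 8: max=221732435629/52488000000, min=6013618889/1458000000, spread=8387449/83980800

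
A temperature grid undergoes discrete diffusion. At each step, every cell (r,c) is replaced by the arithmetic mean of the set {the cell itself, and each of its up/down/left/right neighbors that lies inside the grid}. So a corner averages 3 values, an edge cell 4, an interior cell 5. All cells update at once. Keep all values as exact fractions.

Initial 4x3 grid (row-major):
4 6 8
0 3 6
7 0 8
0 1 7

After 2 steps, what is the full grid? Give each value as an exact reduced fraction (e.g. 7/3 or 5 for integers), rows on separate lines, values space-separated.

After step 1:
  10/3 21/4 20/3
  7/2 3 25/4
  7/4 19/5 21/4
  8/3 2 16/3
After step 2:
  145/36 73/16 109/18
  139/48 109/25 127/24
  703/240 79/25 619/120
  77/36 69/20 151/36

Answer: 145/36 73/16 109/18
139/48 109/25 127/24
703/240 79/25 619/120
77/36 69/20 151/36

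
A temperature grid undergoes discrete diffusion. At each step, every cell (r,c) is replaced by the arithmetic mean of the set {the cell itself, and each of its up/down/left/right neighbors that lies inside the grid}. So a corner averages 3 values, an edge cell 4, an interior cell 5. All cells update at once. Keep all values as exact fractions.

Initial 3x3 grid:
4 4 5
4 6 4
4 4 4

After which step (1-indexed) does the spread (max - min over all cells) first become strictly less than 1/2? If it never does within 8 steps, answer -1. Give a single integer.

Step 1: max=19/4, min=4, spread=3/4
Step 2: max=83/18, min=169/40, spread=139/360
  -> spread < 1/2 first at step 2
Step 3: max=64723/14400, min=767/180, spread=1121/4800
Step 4: max=290309/64800, min=624301/144000, spread=187471/1296000
Step 5: max=17235223/3888000, min=2811683/648000, spread=2921/31104
Step 6: max=1033682381/233280000, min=169716751/38880000, spread=24611/373248
Step 7: max=61800340207/13996800000, min=10192072847/2332800000, spread=207329/4478976
Step 8: max=3704460139829/839808000000, min=612861494659/139968000000, spread=1746635/53747712

Answer: 2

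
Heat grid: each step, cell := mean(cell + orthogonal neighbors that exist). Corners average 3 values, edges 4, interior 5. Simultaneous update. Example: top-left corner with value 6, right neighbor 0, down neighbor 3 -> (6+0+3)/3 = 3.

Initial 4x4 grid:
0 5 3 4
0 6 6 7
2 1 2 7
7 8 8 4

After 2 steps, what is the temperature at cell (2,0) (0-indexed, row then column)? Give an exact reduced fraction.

Answer: 419/120

Derivation:
Step 1: cell (2,0) = 5/2
Step 2: cell (2,0) = 419/120
Full grid after step 2:
  43/18 199/60 131/30 91/18
  293/120 177/50 237/50 307/60
  419/120 207/50 239/50 83/15
  85/18 629/120 679/120 101/18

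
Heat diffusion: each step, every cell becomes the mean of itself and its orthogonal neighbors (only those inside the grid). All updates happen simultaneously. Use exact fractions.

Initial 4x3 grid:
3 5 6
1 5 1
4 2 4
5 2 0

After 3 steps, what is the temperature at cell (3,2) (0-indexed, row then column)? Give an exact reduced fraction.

Step 1: cell (3,2) = 2
Step 2: cell (3,2) = 2
Step 3: cell (3,2) = 457/180
Full grid after step 3:
  619/180 18233/4800 147/40
  8189/2400 6427/2000 2763/800
  21517/7200 18271/6000 2113/800
  3287/1080 37589/14400 457/180

Answer: 457/180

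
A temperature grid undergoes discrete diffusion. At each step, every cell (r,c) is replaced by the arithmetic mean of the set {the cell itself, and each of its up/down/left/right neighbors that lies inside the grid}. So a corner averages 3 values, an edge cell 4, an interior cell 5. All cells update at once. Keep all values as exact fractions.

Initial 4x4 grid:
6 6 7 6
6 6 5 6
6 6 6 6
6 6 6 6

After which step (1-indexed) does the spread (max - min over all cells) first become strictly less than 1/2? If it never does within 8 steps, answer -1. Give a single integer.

Step 1: max=19/3, min=23/4, spread=7/12
Step 2: max=295/48, min=587/100, spread=331/1200
  -> spread < 1/2 first at step 2
Step 3: max=655/108, min=2367/400, spread=1591/10800
Step 4: max=1303727/216000, min=17123/2880, spread=9751/108000
Step 5: max=13001983/2160000, min=85733/14400, spread=142033/2160000
Step 6: max=116835473/19440000, min=10730131/1800000, spread=4750291/97200000
Step 7: max=11673185071/1944000000, min=1159198267/194400000, spread=9022489/216000000
Step 8: max=104996361161/17496000000, min=3867063553/648000000, spread=58564523/1749600000

Answer: 2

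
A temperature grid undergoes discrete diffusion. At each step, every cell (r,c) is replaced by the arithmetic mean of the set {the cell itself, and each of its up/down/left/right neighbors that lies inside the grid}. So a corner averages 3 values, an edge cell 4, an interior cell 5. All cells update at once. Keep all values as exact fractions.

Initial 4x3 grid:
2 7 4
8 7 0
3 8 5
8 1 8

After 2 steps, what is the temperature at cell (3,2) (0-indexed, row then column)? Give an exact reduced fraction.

Answer: 97/18

Derivation:
Step 1: cell (3,2) = 14/3
Step 2: cell (3,2) = 97/18
Full grid after step 2:
  47/9 61/12 38/9
  281/48 124/25 227/48
  411/80 581/100 1123/240
  17/3 1183/240 97/18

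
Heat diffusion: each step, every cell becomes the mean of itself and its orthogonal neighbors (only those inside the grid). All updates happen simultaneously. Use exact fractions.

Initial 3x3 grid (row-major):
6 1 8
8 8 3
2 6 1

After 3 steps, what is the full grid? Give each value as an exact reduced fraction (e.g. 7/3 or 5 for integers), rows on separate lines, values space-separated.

Answer: 3829/720 8291/1600 381/80
19261/3600 7357/1500 16861/3600
10877/2160 68969/14400 9437/2160

Derivation:
After step 1:
  5 23/4 4
  6 26/5 5
  16/3 17/4 10/3
After step 2:
  67/12 399/80 59/12
  323/60 131/25 263/60
  187/36 1087/240 151/36
After step 3:
  3829/720 8291/1600 381/80
  19261/3600 7357/1500 16861/3600
  10877/2160 68969/14400 9437/2160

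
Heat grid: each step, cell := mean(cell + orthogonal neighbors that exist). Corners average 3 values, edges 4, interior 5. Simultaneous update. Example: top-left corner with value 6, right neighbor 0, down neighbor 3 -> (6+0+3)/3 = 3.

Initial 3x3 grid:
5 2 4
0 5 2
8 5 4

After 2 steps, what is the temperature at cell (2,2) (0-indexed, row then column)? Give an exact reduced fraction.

Answer: 155/36

Derivation:
Step 1: cell (2,2) = 11/3
Step 2: cell (2,2) = 155/36
Full grid after step 2:
  65/18 59/20 125/36
  419/120 411/100 773/240
  43/9 163/40 155/36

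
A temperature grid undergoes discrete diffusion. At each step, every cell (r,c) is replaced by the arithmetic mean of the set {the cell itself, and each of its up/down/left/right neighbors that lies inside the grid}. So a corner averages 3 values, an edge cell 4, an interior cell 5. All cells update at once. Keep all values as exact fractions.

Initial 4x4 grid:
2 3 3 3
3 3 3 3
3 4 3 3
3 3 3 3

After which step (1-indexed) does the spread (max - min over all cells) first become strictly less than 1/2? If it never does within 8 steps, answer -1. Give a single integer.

Answer: 2

Derivation:
Step 1: max=13/4, min=8/3, spread=7/12
Step 2: max=161/50, min=49/18, spread=112/225
  -> spread < 1/2 first at step 2
Step 3: max=7567/2400, min=6187/2160, spread=6233/21600
Step 4: max=67417/21600, min=187489/64800, spread=7381/32400
Step 5: max=6707959/2160000, min=5712019/1944000, spread=3251441/19440000
Step 6: max=60034309/19440000, min=34470737/11664000, spread=3874621/29160000
Step 7: max=5986449367/1944000000, min=5203587007/1749600000, spread=1842174233/17496000000
Step 8: max=179009723653/58320000000, min=156651609229/52488000000, spread=44571420587/524880000000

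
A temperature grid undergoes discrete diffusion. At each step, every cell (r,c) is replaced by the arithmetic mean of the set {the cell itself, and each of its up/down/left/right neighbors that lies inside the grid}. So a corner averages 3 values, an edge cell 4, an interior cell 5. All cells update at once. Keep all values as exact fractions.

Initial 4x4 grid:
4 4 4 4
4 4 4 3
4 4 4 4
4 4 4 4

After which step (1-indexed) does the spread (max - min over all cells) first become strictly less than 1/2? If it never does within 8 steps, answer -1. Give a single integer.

Answer: 1

Derivation:
Step 1: max=4, min=11/3, spread=1/3
  -> spread < 1/2 first at step 1
Step 2: max=4, min=449/120, spread=31/120
Step 3: max=4, min=4109/1080, spread=211/1080
Step 4: max=4, min=415157/108000, spread=16843/108000
Step 5: max=35921/9000, min=3749357/972000, spread=130111/972000
Step 6: max=2152841/540000, min=112997633/29160000, spread=3255781/29160000
Step 7: max=2148893/540000, min=3398846309/874800000, spread=82360351/874800000
Step 8: max=386293559/97200000, min=102224683109/26244000000, spread=2074577821/26244000000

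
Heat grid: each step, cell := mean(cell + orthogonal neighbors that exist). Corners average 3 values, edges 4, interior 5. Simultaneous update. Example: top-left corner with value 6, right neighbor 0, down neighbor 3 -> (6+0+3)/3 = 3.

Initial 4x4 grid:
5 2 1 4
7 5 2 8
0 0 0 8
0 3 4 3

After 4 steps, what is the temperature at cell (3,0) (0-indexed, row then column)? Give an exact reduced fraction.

Answer: 14959/7200

Derivation:
Step 1: cell (3,0) = 1
Step 2: cell (3,0) = 3/2
Step 3: cell (3,0) = 143/80
Step 4: cell (3,0) = 14959/7200
Full grid after step 4:
  22147/6480 92261/27000 24109/6750 248597/64800
  330809/108000 280781/90000 124963/36000 833783/216000
  87707/36000 158407/60000 96191/30000 273373/72000
  14959/7200 55643/24000 218633/72000 38941/10800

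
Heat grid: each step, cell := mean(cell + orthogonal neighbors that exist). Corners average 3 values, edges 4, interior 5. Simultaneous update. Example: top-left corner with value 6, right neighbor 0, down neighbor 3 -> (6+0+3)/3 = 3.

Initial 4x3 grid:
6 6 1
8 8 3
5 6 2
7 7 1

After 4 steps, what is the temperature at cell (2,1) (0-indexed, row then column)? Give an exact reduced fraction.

Step 1: cell (2,1) = 28/5
Step 2: cell (2,1) = 531/100
Step 3: cell (2,1) = 1954/375
Step 4: cell (2,1) = 1866731/360000
Full grid after step 4:
  753101/129600 506551/96000 607951/129600
  1271131/216000 630677/120000 496753/108000
  1252571/216000 1866731/360000 488473/108000
  731821/129600 4404919/864000 588571/129600

Answer: 1866731/360000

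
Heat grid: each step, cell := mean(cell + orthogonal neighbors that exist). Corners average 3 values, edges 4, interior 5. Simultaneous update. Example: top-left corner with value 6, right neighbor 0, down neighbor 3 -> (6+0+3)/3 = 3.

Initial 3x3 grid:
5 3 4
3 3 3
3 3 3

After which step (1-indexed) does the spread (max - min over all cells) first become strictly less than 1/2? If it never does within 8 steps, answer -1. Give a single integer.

Step 1: max=15/4, min=3, spread=3/4
Step 2: max=131/36, min=3, spread=23/36
Step 3: max=1493/432, min=443/144, spread=41/108
  -> spread < 1/2 first at step 3
Step 4: max=88651/25920, min=7561/2400, spread=34961/129600
Step 5: max=5230997/1555200, min=1646299/518400, spread=2921/15552
Step 6: max=311766859/93312000, min=99820453/31104000, spread=24611/186624
Step 7: max=18577631573/5598720000, min=222954433/69120000, spread=207329/2239488
Step 8: max=1110465480331/335923200000, min=362877514277/111974400000, spread=1746635/26873856

Answer: 3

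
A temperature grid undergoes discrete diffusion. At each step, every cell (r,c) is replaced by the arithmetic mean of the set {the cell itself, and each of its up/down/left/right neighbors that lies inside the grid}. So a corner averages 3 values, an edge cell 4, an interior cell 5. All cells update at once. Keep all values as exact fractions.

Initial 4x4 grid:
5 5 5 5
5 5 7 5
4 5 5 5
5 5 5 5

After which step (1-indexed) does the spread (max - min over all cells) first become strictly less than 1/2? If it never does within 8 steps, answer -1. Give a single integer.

Answer: 4

Derivation:
Step 1: max=11/2, min=14/3, spread=5/6
Step 2: max=136/25, min=569/120, spread=419/600
Step 3: max=6367/1200, min=5189/1080, spread=5413/10800
Step 4: max=28571/5400, min=158363/32400, spread=13063/32400
  -> spread < 1/2 first at step 4
Step 5: max=850247/162000, min=4772009/972000, spread=329473/972000
Step 6: max=3181237/607500, min=144344093/29160000, spread=8355283/29160000
Step 7: max=759715457/145800000, min=4347661949/874800000, spread=210630793/874800000
Step 8: max=11361836263/2187000000, min=131027024153/26244000000, spread=5315011003/26244000000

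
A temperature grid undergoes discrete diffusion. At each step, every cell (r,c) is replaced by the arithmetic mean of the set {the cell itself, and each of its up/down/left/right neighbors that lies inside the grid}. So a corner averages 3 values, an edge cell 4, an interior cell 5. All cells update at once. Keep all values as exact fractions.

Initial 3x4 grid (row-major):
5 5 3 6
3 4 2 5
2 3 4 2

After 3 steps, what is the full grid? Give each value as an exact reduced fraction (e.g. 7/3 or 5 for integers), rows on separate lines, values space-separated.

Answer: 8279/2160 5671/1440 1135/288 1097/270
1709/480 1407/400 277/75 10763/2880
3467/1080 2353/720 119/36 7651/2160

Derivation:
After step 1:
  13/3 17/4 4 14/3
  7/2 17/5 18/5 15/4
  8/3 13/4 11/4 11/3
After step 2:
  145/36 959/240 991/240 149/36
  139/40 18/5 7/2 941/240
  113/36 181/60 199/60 61/18
After step 3:
  8279/2160 5671/1440 1135/288 1097/270
  1709/480 1407/400 277/75 10763/2880
  3467/1080 2353/720 119/36 7651/2160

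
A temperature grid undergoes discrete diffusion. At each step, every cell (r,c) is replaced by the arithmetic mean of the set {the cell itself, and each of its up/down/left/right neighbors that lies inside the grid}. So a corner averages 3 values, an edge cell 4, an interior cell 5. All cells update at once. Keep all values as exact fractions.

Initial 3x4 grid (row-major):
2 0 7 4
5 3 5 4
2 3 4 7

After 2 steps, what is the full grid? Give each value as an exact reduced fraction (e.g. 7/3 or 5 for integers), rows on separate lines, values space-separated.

Answer: 25/9 47/15 83/20 14/3
89/30 84/25 431/100 49/10
28/9 857/240 347/80 59/12

Derivation:
After step 1:
  7/3 3 4 5
  3 16/5 23/5 5
  10/3 3 19/4 5
After step 2:
  25/9 47/15 83/20 14/3
  89/30 84/25 431/100 49/10
  28/9 857/240 347/80 59/12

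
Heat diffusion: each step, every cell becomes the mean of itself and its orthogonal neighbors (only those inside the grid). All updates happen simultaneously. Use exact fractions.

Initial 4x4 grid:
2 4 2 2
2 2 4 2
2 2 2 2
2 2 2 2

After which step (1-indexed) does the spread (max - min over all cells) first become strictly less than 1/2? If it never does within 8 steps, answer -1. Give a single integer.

Step 1: max=3, min=2, spread=1
Step 2: max=329/120, min=2, spread=89/120
Step 3: max=3101/1200, min=2, spread=701/1200
Step 4: max=54169/21600, min=4149/2000, spread=46799/108000
  -> spread < 1/2 first at step 4
Step 5: max=2656697/1080000, min=56671/27000, spread=389857/1080000
Step 6: max=235359959/97200000, min=57727/27000, spread=27542759/97200000
Step 7: max=2333171201/972000000, min=5250011/2430000, spread=77722267/324000000
Step 8: max=69322377101/29160000000, min=5301270971/2430000000, spread=5707125449/29160000000

Answer: 4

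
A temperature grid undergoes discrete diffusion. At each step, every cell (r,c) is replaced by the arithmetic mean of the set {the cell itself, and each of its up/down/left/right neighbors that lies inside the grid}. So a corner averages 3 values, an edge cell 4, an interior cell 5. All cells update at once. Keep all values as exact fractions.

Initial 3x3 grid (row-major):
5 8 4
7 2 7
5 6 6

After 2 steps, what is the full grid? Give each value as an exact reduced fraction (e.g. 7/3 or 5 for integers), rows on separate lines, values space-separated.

Answer: 97/18 95/16 95/18
281/48 5 281/48
31/6 277/48 95/18

Derivation:
After step 1:
  20/3 19/4 19/3
  19/4 6 19/4
  6 19/4 19/3
After step 2:
  97/18 95/16 95/18
  281/48 5 281/48
  31/6 277/48 95/18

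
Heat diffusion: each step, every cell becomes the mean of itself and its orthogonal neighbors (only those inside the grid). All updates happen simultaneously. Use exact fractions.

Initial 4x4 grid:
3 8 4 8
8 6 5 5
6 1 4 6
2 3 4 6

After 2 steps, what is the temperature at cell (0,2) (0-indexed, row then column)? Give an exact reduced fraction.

Answer: 659/120

Derivation:
Step 1: cell (0,2) = 25/4
Step 2: cell (0,2) = 659/120
Full grid after step 2:
  52/9 703/120 659/120 215/36
  329/60 127/25 533/100 1303/240
  53/12 407/100 223/50 247/48
  125/36 173/48 193/48 89/18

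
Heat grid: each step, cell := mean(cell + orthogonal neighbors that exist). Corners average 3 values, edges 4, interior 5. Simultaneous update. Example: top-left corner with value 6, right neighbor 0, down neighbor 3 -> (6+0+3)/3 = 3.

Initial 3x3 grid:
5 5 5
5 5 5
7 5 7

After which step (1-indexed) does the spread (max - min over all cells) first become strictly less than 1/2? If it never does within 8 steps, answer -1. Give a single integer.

Answer: 3

Derivation:
Step 1: max=6, min=5, spread=1
Step 2: max=103/18, min=5, spread=13/18
Step 3: max=4037/720, min=371/72, spread=109/240
  -> spread < 1/2 first at step 3
Step 4: max=71429/12960, min=9361/1800, spread=20149/64800
Step 5: max=14189933/2592000, min=1364491/259200, spread=545023/2592000
Step 6: max=844983751/155520000, min=17131237/3240000, spread=36295/248832
Step 7: max=50541170597/9331200000, min=4132135831/777600000, spread=305773/2985984
Step 8: max=3022674670159/559872000000, min=41422575497/7776000000, spread=2575951/35831808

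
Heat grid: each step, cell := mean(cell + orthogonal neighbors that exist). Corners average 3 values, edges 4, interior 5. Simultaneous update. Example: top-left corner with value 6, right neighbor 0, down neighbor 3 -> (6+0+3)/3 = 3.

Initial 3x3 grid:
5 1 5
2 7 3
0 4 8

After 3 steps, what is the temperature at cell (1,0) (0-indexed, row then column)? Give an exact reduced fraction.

Step 1: cell (1,0) = 7/2
Step 2: cell (1,0) = 347/120
Step 3: cell (1,0) = 25639/7200
Full grid after step 3:
  1771/540 28339/7200 2903/720
  25639/7200 11243/3000 21901/4800
  2423/720 20101/4800 1589/360

Answer: 25639/7200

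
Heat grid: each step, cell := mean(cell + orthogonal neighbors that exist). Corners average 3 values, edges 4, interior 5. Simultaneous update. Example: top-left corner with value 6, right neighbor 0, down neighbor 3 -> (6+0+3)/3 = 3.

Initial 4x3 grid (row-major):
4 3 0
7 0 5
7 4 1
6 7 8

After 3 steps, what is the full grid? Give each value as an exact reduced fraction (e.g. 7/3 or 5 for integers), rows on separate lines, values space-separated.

After step 1:
  14/3 7/4 8/3
  9/2 19/5 3/2
  6 19/5 9/2
  20/3 25/4 16/3
After step 2:
  131/36 773/240 71/36
  569/120 307/100 187/60
  629/120 487/100 227/60
  227/36 441/80 193/36
After step 3:
  8353/2160 42847/14400 5983/2160
  15023/3600 22823/6000 2687/900
  19043/3600 8991/2000 7709/1800
  12283/2160 26459/4800 10553/2160

Answer: 8353/2160 42847/14400 5983/2160
15023/3600 22823/6000 2687/900
19043/3600 8991/2000 7709/1800
12283/2160 26459/4800 10553/2160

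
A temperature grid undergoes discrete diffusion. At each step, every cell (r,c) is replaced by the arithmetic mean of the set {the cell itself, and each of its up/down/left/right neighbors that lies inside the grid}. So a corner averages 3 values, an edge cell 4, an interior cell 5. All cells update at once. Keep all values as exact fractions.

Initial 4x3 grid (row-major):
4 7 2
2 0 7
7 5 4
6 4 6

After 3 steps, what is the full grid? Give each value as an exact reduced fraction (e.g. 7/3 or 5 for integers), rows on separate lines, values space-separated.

Answer: 4351/1080 55529/14400 2303/540
28577/7200 25711/6000 29627/7200
33787/7200 26531/6000 33937/7200
1057/216 72469/14400 259/54

Derivation:
After step 1:
  13/3 13/4 16/3
  13/4 21/5 13/4
  5 4 11/2
  17/3 21/4 14/3
After step 2:
  65/18 1027/240 71/18
  1007/240 359/100 1097/240
  215/48 479/100 209/48
  191/36 235/48 185/36
After step 3:
  4351/1080 55529/14400 2303/540
  28577/7200 25711/6000 29627/7200
  33787/7200 26531/6000 33937/7200
  1057/216 72469/14400 259/54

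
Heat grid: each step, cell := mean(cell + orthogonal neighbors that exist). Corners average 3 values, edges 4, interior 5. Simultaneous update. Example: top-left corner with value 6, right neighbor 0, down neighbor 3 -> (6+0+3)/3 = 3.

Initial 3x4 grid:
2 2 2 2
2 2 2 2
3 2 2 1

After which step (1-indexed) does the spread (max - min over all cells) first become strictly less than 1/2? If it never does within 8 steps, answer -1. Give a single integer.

Answer: 3

Derivation:
Step 1: max=7/3, min=5/3, spread=2/3
Step 2: max=41/18, min=31/18, spread=5/9
Step 3: max=937/432, min=791/432, spread=73/216
  -> spread < 1/2 first at step 3
Step 4: max=55427/25920, min=48253/25920, spread=3587/12960
Step 5: max=653477/311040, min=590683/311040, spread=31397/155520
Step 6: max=38879071/18662400, min=35770529/18662400, spread=1554271/9331200
Step 7: max=3087286493/1492992000, min=2884681507/1492992000, spread=101302493/746496000
Step 8: max=36827875739/17915904000, min=34835740261/17915904000, spread=996067739/8957952000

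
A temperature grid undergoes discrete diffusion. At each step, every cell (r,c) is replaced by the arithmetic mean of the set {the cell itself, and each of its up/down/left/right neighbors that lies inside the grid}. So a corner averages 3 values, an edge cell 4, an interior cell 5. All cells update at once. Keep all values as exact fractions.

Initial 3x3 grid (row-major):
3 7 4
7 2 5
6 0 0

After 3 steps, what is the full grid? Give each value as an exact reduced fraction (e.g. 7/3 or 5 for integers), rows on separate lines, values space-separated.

Answer: 5111/1080 213/50 8867/2160
9899/2400 7801/2000 15773/4800
4081/1080 1229/400 6247/2160

Derivation:
After step 1:
  17/3 4 16/3
  9/2 21/5 11/4
  13/3 2 5/3
After step 2:
  85/18 24/5 145/36
  187/40 349/100 279/80
  65/18 61/20 77/36
After step 3:
  5111/1080 213/50 8867/2160
  9899/2400 7801/2000 15773/4800
  4081/1080 1229/400 6247/2160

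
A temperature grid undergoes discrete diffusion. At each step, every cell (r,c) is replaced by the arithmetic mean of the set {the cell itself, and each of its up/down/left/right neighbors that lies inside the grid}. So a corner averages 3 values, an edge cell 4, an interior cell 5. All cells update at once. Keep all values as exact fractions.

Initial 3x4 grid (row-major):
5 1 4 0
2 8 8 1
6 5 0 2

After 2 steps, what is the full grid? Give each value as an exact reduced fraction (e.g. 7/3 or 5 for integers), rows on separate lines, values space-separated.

Answer: 149/36 913/240 817/240 23/9
341/80 47/10 15/4 577/240
43/9 529/120 137/40 5/2

Derivation:
After step 1:
  8/3 9/2 13/4 5/3
  21/4 24/5 21/5 11/4
  13/3 19/4 15/4 1
After step 2:
  149/36 913/240 817/240 23/9
  341/80 47/10 15/4 577/240
  43/9 529/120 137/40 5/2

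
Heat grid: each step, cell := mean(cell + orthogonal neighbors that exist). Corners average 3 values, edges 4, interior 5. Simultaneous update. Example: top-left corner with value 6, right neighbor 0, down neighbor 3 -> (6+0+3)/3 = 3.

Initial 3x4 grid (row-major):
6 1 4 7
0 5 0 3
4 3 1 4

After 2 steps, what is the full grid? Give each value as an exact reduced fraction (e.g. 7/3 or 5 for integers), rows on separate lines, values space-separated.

Answer: 121/36 167/60 107/30 67/18
613/240 77/25 129/50 403/120
28/9 563/240 631/240 49/18

Derivation:
After step 1:
  7/3 4 3 14/3
  15/4 9/5 13/5 7/2
  7/3 13/4 2 8/3
After step 2:
  121/36 167/60 107/30 67/18
  613/240 77/25 129/50 403/120
  28/9 563/240 631/240 49/18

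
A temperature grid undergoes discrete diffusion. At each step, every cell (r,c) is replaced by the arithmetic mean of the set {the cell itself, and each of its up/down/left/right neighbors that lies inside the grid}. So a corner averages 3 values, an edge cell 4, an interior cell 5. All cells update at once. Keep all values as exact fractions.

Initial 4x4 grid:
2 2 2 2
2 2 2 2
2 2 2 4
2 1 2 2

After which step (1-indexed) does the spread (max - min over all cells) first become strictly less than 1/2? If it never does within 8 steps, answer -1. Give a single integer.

Answer: 4

Derivation:
Step 1: max=8/3, min=5/3, spread=1
Step 2: max=151/60, min=209/120, spread=31/40
Step 3: max=2507/1080, min=1949/1080, spread=31/60
Step 4: max=122497/54000, min=60911/32400, spread=7867/20250
  -> spread < 1/2 first at step 4
Step 5: max=2144639/972000, min=1850861/972000, spread=16321/54000
Step 6: max=106056541/48600000, min=56612237/29160000, spread=17554219/72900000
Step 7: max=3141409273/1458000000, min=1715634629/874800000, spread=423027337/2187000000
Step 8: max=93600025537/43740000000, min=52003219961/26244000000, spread=10391988403/65610000000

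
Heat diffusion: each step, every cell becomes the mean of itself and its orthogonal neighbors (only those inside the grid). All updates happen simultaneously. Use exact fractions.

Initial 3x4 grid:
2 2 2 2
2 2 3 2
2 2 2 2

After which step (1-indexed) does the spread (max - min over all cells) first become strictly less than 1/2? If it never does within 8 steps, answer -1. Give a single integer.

Answer: 1

Derivation:
Step 1: max=9/4, min=2, spread=1/4
  -> spread < 1/2 first at step 1
Step 2: max=223/100, min=2, spread=23/100
Step 3: max=10411/4800, min=813/400, spread=131/960
Step 4: max=92951/43200, min=14791/7200, spread=841/8640
Step 5: max=37102051/17280000, min=2973373/1440000, spread=56863/691200
Step 6: max=332574341/155520000, min=26909543/12960000, spread=386393/6220800
Step 7: max=132809723131/62208000000, min=10788358813/5184000000, spread=26795339/497664000
Step 8: max=7948775714129/3732480000000, min=649166149667/311040000000, spread=254051069/5971968000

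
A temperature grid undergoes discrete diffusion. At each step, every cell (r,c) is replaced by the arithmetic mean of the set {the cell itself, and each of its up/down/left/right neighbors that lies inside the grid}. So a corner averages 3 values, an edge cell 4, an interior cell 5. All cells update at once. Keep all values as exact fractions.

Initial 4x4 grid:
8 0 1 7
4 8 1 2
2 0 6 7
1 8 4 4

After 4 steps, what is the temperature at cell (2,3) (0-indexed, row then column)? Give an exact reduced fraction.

Answer: 150713/36000

Derivation:
Step 1: cell (2,3) = 19/4
Step 2: cell (2,3) = 22/5
Step 3: cell (2,3) = 215/48
Step 4: cell (2,3) = 150713/36000
Full grid after step 4:
  16771/4320 64699/18000 195947/54000 114079/32400
  29289/8000 230273/60000 328723/90000 420919/108000
  163247/43200 83063/22500 249593/60000 150713/36000
  11621/3240 172157/43200 100577/24000 19627/4320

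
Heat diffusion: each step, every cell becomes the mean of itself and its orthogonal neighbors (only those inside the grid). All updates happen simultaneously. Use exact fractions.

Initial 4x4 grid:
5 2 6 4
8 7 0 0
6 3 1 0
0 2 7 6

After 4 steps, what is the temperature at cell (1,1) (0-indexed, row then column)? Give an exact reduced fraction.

Answer: 79899/20000

Derivation:
Step 1: cell (1,1) = 4
Step 2: cell (1,1) = 221/50
Step 3: cell (1,1) = 7863/2000
Step 4: cell (1,1) = 79899/20000
Full grid after step 4:
  33869/7200 148141/36000 364567/108000 36013/12960
  317107/72000 79899/20000 561767/180000 592349/216000
  871489/216000 645487/180000 565859/180000 596933/216000
  47669/12960 377477/108000 339829/108000 193973/64800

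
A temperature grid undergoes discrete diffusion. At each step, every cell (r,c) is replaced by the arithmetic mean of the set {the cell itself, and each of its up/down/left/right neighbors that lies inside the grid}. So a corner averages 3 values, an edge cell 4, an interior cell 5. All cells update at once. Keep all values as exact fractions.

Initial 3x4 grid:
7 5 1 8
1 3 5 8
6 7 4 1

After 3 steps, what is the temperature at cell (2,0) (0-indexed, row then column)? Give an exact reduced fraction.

Step 1: cell (2,0) = 14/3
Step 2: cell (2,0) = 167/36
Step 3: cell (2,0) = 4871/1080
Full grid after step 3:
  1159/270 31499/7200 33949/7200 10717/2160
  21031/4800 8849/2000 4587/1000 3901/800
  4871/1080 32299/7200 32849/7200 10127/2160

Answer: 4871/1080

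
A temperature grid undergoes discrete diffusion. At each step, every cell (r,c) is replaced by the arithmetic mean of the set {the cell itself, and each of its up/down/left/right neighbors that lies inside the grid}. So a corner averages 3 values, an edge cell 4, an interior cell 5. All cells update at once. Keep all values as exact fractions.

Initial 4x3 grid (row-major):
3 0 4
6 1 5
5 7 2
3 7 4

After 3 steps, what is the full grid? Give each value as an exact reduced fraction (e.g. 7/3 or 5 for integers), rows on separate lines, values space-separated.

After step 1:
  3 2 3
  15/4 19/5 3
  21/4 22/5 9/2
  5 21/4 13/3
After step 2:
  35/12 59/20 8/3
  79/20 339/100 143/40
  23/5 116/25 487/120
  31/6 1139/240 169/36
After step 3:
  589/180 3577/1200 1103/360
  4457/1200 3701/1000 1369/400
  5507/1200 25721/6000 15271/3600
  387/80 69289/14400 9719/2160

Answer: 589/180 3577/1200 1103/360
4457/1200 3701/1000 1369/400
5507/1200 25721/6000 15271/3600
387/80 69289/14400 9719/2160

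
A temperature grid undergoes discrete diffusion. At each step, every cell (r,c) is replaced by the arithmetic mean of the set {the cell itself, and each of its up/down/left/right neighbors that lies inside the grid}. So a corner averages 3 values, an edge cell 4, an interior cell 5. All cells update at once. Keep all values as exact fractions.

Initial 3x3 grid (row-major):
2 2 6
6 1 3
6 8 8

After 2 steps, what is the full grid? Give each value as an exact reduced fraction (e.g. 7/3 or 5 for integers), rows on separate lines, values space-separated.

After step 1:
  10/3 11/4 11/3
  15/4 4 9/2
  20/3 23/4 19/3
After step 2:
  59/18 55/16 131/36
  71/16 83/20 37/8
  97/18 91/16 199/36

Answer: 59/18 55/16 131/36
71/16 83/20 37/8
97/18 91/16 199/36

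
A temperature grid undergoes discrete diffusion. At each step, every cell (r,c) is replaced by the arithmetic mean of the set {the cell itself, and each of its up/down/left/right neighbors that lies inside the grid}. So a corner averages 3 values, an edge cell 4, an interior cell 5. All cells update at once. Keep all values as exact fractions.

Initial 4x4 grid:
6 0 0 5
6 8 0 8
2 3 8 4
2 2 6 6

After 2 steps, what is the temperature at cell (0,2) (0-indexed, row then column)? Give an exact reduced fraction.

Answer: 833/240

Derivation:
Step 1: cell (0,2) = 5/4
Step 2: cell (0,2) = 833/240
Full grid after step 2:
  13/3 243/80 833/240 59/18
  323/80 109/25 179/50 1193/240
  307/80 187/50 128/25 1217/240
  17/6 307/80 1097/240 52/9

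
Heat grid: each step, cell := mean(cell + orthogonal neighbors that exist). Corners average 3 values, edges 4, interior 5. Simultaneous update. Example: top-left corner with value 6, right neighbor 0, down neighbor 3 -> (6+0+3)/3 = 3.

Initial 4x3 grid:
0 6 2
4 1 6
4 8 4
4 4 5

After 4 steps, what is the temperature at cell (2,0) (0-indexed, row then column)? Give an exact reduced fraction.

Answer: 295273/72000

Derivation:
Step 1: cell (2,0) = 5
Step 2: cell (2,0) = 309/80
Step 3: cell (2,0) = 10529/2400
Step 4: cell (2,0) = 295273/72000
Full grid after step 4:
  439789/129600 356579/96000 484439/129600
  833099/216000 457993/120000 113903/27000
  295273/72000 1613479/360000 118993/27000
  195503/43200 3901091/864000 617059/129600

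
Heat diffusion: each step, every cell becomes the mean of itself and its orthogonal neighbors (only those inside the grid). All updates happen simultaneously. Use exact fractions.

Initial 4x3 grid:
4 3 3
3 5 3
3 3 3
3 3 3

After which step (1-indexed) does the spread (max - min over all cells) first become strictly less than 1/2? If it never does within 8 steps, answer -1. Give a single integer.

Step 1: max=15/4, min=3, spread=3/4
Step 2: max=65/18, min=3, spread=11/18
Step 3: max=50251/14400, min=613/200, spread=1223/2880
  -> spread < 1/2 first at step 3
Step 4: max=449191/129600, min=11191/3600, spread=9263/25920
Step 5: max=176851411/51840000, min=2266013/720000, spread=547939/2073600
Step 6: max=1584887101/466560000, min=2568301/810000, spread=4221829/18662400
Step 7: max=94374020159/27993600000, min=2759569751/864000000, spread=24819801133/139968000000
Step 8: max=5639445373981/1679616000000, min=74843886623/23328000000, spread=2005484297/13436928000

Answer: 3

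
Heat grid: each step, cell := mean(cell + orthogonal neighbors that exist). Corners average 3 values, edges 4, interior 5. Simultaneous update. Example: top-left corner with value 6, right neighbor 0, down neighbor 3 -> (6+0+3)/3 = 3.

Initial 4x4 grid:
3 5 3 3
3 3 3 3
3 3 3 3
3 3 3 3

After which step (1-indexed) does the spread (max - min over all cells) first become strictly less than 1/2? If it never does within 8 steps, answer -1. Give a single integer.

Step 1: max=11/3, min=3, spread=2/3
Step 2: max=211/60, min=3, spread=31/60
Step 3: max=1831/540, min=3, spread=211/540
  -> spread < 1/2 first at step 3
Step 4: max=178843/54000, min=3, spread=16843/54000
Step 5: max=1596643/486000, min=13579/4500, spread=130111/486000
Step 6: max=47382367/14580000, min=817159/270000, spread=3255781/14580000
Step 7: max=1412553691/437400000, min=821107/270000, spread=82360351/437400000
Step 8: max=42117316891/13122000000, min=148306441/48600000, spread=2074577821/13122000000

Answer: 3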